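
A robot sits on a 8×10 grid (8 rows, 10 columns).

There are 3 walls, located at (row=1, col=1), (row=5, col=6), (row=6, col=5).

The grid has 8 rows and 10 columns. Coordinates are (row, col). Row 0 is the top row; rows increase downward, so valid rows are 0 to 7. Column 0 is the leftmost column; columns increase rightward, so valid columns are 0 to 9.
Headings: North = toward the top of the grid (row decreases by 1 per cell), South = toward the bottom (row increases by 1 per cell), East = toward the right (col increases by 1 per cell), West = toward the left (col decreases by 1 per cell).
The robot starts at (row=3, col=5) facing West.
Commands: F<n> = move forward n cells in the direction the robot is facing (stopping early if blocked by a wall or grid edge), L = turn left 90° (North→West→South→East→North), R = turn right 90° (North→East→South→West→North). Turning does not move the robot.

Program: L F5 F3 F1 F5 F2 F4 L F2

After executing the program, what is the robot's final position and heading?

Answer: Final position: (row=5, col=5), facing East

Derivation:
Start: (row=3, col=5), facing West
  L: turn left, now facing South
  F5: move forward 2/5 (blocked), now at (row=5, col=5)
  F3: move forward 0/3 (blocked), now at (row=5, col=5)
  F1: move forward 0/1 (blocked), now at (row=5, col=5)
  F5: move forward 0/5 (blocked), now at (row=5, col=5)
  F2: move forward 0/2 (blocked), now at (row=5, col=5)
  F4: move forward 0/4 (blocked), now at (row=5, col=5)
  L: turn left, now facing East
  F2: move forward 0/2 (blocked), now at (row=5, col=5)
Final: (row=5, col=5), facing East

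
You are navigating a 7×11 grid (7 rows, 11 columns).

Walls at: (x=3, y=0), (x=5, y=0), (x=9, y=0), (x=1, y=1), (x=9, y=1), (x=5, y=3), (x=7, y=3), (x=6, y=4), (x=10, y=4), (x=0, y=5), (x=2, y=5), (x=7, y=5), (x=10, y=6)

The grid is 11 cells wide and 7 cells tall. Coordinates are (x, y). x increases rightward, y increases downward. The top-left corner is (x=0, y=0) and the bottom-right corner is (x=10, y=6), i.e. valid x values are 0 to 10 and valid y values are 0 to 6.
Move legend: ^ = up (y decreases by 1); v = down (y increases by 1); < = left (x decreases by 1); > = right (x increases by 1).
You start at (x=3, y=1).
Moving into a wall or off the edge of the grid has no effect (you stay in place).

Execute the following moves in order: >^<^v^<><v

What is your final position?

Answer: Final position: (x=4, y=1)

Derivation:
Start: (x=3, y=1)
  > (right): (x=3, y=1) -> (x=4, y=1)
  ^ (up): (x=4, y=1) -> (x=4, y=0)
  < (left): blocked, stay at (x=4, y=0)
  ^ (up): blocked, stay at (x=4, y=0)
  v (down): (x=4, y=0) -> (x=4, y=1)
  ^ (up): (x=4, y=1) -> (x=4, y=0)
  < (left): blocked, stay at (x=4, y=0)
  > (right): blocked, stay at (x=4, y=0)
  < (left): blocked, stay at (x=4, y=0)
  v (down): (x=4, y=0) -> (x=4, y=1)
Final: (x=4, y=1)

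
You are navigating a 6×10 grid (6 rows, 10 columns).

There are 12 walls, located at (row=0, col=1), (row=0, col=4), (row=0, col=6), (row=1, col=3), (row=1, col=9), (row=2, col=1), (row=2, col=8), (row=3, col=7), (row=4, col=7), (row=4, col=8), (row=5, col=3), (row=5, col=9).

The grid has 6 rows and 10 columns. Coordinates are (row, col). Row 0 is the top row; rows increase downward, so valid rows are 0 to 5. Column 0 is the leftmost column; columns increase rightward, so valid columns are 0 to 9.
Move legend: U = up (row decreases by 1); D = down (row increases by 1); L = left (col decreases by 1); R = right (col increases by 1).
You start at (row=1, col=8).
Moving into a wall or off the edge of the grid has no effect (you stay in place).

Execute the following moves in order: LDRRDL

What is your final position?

Start: (row=1, col=8)
  L (left): (row=1, col=8) -> (row=1, col=7)
  D (down): (row=1, col=7) -> (row=2, col=7)
  R (right): blocked, stay at (row=2, col=7)
  R (right): blocked, stay at (row=2, col=7)
  D (down): blocked, stay at (row=2, col=7)
  L (left): (row=2, col=7) -> (row=2, col=6)
Final: (row=2, col=6)

Answer: Final position: (row=2, col=6)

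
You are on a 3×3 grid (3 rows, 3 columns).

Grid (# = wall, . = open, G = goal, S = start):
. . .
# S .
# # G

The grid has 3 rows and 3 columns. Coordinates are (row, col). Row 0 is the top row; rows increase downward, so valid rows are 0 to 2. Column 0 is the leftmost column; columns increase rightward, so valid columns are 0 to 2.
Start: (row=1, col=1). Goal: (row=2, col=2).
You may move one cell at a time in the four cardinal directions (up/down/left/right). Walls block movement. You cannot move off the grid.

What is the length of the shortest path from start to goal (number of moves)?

BFS from (row=1, col=1) until reaching (row=2, col=2):
  Distance 0: (row=1, col=1)
  Distance 1: (row=0, col=1), (row=1, col=2)
  Distance 2: (row=0, col=0), (row=0, col=2), (row=2, col=2)  <- goal reached here
One shortest path (2 moves): (row=1, col=1) -> (row=1, col=2) -> (row=2, col=2)

Answer: Shortest path length: 2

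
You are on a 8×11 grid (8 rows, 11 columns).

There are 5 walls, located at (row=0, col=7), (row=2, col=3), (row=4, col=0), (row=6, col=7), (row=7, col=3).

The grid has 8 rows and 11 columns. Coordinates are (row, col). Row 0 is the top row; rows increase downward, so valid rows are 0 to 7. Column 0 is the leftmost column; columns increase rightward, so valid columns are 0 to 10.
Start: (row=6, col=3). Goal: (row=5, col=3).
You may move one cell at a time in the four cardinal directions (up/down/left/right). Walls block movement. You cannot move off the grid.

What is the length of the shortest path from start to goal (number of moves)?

BFS from (row=6, col=3) until reaching (row=5, col=3):
  Distance 0: (row=6, col=3)
  Distance 1: (row=5, col=3), (row=6, col=2), (row=6, col=4)  <- goal reached here
One shortest path (1 moves): (row=6, col=3) -> (row=5, col=3)

Answer: Shortest path length: 1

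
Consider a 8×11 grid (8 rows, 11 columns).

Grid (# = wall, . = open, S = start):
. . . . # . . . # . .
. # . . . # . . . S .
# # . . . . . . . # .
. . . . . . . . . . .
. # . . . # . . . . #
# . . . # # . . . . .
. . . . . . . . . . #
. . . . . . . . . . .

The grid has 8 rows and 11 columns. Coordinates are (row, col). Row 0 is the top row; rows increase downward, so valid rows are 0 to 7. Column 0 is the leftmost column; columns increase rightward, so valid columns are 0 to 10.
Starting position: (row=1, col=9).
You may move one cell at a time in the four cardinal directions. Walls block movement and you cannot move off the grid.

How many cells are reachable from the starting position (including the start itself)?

Answer: Reachable cells: 74

Derivation:
BFS flood-fill from (row=1, col=9):
  Distance 0: (row=1, col=9)
  Distance 1: (row=0, col=9), (row=1, col=8), (row=1, col=10)
  Distance 2: (row=0, col=10), (row=1, col=7), (row=2, col=8), (row=2, col=10)
  Distance 3: (row=0, col=7), (row=1, col=6), (row=2, col=7), (row=3, col=8), (row=3, col=10)
  Distance 4: (row=0, col=6), (row=2, col=6), (row=3, col=7), (row=3, col=9), (row=4, col=8)
  Distance 5: (row=0, col=5), (row=2, col=5), (row=3, col=6), (row=4, col=7), (row=4, col=9), (row=5, col=8)
  Distance 6: (row=2, col=4), (row=3, col=5), (row=4, col=6), (row=5, col=7), (row=5, col=9), (row=6, col=8)
  Distance 7: (row=1, col=4), (row=2, col=3), (row=3, col=4), (row=5, col=6), (row=5, col=10), (row=6, col=7), (row=6, col=9), (row=7, col=8)
  Distance 8: (row=1, col=3), (row=2, col=2), (row=3, col=3), (row=4, col=4), (row=6, col=6), (row=7, col=7), (row=7, col=9)
  Distance 9: (row=0, col=3), (row=1, col=2), (row=3, col=2), (row=4, col=3), (row=6, col=5), (row=7, col=6), (row=7, col=10)
  Distance 10: (row=0, col=2), (row=3, col=1), (row=4, col=2), (row=5, col=3), (row=6, col=4), (row=7, col=5)
  Distance 11: (row=0, col=1), (row=3, col=0), (row=5, col=2), (row=6, col=3), (row=7, col=4)
  Distance 12: (row=0, col=0), (row=4, col=0), (row=5, col=1), (row=6, col=2), (row=7, col=3)
  Distance 13: (row=1, col=0), (row=6, col=1), (row=7, col=2)
  Distance 14: (row=6, col=0), (row=7, col=1)
  Distance 15: (row=7, col=0)
Total reachable: 74 (grid has 74 open cells total)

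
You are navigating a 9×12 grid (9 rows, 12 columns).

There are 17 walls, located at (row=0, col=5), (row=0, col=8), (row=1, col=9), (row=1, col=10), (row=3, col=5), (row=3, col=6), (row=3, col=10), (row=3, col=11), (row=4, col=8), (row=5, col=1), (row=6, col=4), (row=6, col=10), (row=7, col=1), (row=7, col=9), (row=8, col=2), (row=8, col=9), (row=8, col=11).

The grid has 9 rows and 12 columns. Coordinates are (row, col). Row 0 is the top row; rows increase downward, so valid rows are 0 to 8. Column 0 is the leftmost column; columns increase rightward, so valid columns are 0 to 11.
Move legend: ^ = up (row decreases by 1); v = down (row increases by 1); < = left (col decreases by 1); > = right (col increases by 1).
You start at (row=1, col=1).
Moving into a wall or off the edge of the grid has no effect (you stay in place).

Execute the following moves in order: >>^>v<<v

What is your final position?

Start: (row=1, col=1)
  > (right): (row=1, col=1) -> (row=1, col=2)
  > (right): (row=1, col=2) -> (row=1, col=3)
  ^ (up): (row=1, col=3) -> (row=0, col=3)
  > (right): (row=0, col=3) -> (row=0, col=4)
  v (down): (row=0, col=4) -> (row=1, col=4)
  < (left): (row=1, col=4) -> (row=1, col=3)
  < (left): (row=1, col=3) -> (row=1, col=2)
  v (down): (row=1, col=2) -> (row=2, col=2)
Final: (row=2, col=2)

Answer: Final position: (row=2, col=2)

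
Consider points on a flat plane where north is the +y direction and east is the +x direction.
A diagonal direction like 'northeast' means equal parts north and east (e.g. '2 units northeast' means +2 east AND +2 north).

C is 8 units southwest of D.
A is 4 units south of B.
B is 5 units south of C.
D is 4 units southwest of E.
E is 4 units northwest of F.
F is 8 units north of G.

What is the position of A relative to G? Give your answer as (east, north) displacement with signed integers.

Answer: A is at (east=-16, north=-9) relative to G.

Derivation:
Place G at the origin (east=0, north=0).
  F is 8 units north of G: delta (east=+0, north=+8); F at (east=0, north=8).
  E is 4 units northwest of F: delta (east=-4, north=+4); E at (east=-4, north=12).
  D is 4 units southwest of E: delta (east=-4, north=-4); D at (east=-8, north=8).
  C is 8 units southwest of D: delta (east=-8, north=-8); C at (east=-16, north=0).
  B is 5 units south of C: delta (east=+0, north=-5); B at (east=-16, north=-5).
  A is 4 units south of B: delta (east=+0, north=-4); A at (east=-16, north=-9).
Therefore A relative to G: (east=-16, north=-9).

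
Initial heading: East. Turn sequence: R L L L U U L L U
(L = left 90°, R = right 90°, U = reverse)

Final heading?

Start: East
  R (right (90° clockwise)) -> South
  L (left (90° counter-clockwise)) -> East
  L (left (90° counter-clockwise)) -> North
  L (left (90° counter-clockwise)) -> West
  U (U-turn (180°)) -> East
  U (U-turn (180°)) -> West
  L (left (90° counter-clockwise)) -> South
  L (left (90° counter-clockwise)) -> East
  U (U-turn (180°)) -> West
Final: West

Answer: Final heading: West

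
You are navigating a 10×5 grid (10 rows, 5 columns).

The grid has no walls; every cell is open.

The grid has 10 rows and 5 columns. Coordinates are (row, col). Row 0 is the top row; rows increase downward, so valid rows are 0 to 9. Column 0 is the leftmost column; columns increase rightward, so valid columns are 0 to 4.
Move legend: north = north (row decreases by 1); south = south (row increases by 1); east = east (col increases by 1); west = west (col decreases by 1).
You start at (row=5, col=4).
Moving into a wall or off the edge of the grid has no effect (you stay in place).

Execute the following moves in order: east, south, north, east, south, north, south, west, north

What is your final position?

Start: (row=5, col=4)
  east (east): blocked, stay at (row=5, col=4)
  south (south): (row=5, col=4) -> (row=6, col=4)
  north (north): (row=6, col=4) -> (row=5, col=4)
  east (east): blocked, stay at (row=5, col=4)
  south (south): (row=5, col=4) -> (row=6, col=4)
  north (north): (row=6, col=4) -> (row=5, col=4)
  south (south): (row=5, col=4) -> (row=6, col=4)
  west (west): (row=6, col=4) -> (row=6, col=3)
  north (north): (row=6, col=3) -> (row=5, col=3)
Final: (row=5, col=3)

Answer: Final position: (row=5, col=3)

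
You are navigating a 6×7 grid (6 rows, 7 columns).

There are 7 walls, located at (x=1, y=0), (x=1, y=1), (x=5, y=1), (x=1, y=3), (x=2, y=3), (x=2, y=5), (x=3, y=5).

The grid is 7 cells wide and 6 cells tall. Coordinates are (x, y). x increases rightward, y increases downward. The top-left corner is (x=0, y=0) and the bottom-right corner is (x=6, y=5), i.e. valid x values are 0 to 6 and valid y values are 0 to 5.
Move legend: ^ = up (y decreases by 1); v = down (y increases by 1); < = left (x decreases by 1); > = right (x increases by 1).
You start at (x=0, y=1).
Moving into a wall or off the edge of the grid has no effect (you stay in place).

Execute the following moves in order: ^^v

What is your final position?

Answer: Final position: (x=0, y=1)

Derivation:
Start: (x=0, y=1)
  ^ (up): (x=0, y=1) -> (x=0, y=0)
  ^ (up): blocked, stay at (x=0, y=0)
  v (down): (x=0, y=0) -> (x=0, y=1)
Final: (x=0, y=1)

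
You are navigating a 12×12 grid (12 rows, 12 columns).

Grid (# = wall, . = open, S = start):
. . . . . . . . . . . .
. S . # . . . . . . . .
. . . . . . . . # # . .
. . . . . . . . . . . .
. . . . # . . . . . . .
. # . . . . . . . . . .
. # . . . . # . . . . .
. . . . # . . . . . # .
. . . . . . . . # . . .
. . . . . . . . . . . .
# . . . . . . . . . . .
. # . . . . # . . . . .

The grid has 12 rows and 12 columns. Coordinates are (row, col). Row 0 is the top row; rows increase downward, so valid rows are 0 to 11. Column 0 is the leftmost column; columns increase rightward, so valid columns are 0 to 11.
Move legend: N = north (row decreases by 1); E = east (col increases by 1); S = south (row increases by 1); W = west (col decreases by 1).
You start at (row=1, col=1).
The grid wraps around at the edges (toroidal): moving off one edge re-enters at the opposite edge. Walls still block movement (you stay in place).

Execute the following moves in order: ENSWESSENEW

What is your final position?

Answer: Final position: (row=2, col=3)

Derivation:
Start: (row=1, col=1)
  E (east): (row=1, col=1) -> (row=1, col=2)
  N (north): (row=1, col=2) -> (row=0, col=2)
  S (south): (row=0, col=2) -> (row=1, col=2)
  W (west): (row=1, col=2) -> (row=1, col=1)
  E (east): (row=1, col=1) -> (row=1, col=2)
  S (south): (row=1, col=2) -> (row=2, col=2)
  S (south): (row=2, col=2) -> (row=3, col=2)
  E (east): (row=3, col=2) -> (row=3, col=3)
  N (north): (row=3, col=3) -> (row=2, col=3)
  E (east): (row=2, col=3) -> (row=2, col=4)
  W (west): (row=2, col=4) -> (row=2, col=3)
Final: (row=2, col=3)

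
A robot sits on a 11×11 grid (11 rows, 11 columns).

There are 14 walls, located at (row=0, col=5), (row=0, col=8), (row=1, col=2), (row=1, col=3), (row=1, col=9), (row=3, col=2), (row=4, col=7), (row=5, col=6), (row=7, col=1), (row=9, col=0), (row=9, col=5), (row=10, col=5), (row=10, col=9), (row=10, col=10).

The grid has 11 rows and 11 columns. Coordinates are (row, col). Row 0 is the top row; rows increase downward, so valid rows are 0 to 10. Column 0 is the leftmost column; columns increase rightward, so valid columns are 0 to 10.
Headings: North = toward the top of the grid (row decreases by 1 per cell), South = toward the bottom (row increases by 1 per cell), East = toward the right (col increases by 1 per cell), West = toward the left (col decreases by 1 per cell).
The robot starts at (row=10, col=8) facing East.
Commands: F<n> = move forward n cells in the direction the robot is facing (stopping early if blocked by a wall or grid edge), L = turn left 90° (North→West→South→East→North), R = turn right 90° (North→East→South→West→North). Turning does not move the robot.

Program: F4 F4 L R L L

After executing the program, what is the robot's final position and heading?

Answer: Final position: (row=10, col=8), facing West

Derivation:
Start: (row=10, col=8), facing East
  F4: move forward 0/4 (blocked), now at (row=10, col=8)
  F4: move forward 0/4 (blocked), now at (row=10, col=8)
  L: turn left, now facing North
  R: turn right, now facing East
  L: turn left, now facing North
  L: turn left, now facing West
Final: (row=10, col=8), facing West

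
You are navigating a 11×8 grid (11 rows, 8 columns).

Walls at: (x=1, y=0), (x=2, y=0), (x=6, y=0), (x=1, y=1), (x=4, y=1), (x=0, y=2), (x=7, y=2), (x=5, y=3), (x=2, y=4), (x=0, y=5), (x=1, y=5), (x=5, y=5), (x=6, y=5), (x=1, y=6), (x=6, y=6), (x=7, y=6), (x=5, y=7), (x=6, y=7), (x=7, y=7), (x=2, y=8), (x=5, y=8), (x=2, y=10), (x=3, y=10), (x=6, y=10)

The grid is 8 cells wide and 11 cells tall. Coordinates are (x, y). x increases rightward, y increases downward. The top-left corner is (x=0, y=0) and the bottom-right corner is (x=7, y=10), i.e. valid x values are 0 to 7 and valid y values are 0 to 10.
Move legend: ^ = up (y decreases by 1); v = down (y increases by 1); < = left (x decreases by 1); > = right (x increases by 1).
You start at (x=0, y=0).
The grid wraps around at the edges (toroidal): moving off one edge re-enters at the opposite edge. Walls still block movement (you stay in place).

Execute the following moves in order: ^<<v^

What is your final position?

Answer: Final position: (x=7, y=10)

Derivation:
Start: (x=0, y=0)
  ^ (up): (x=0, y=0) -> (x=0, y=10)
  < (left): (x=0, y=10) -> (x=7, y=10)
  < (left): blocked, stay at (x=7, y=10)
  v (down): (x=7, y=10) -> (x=7, y=0)
  ^ (up): (x=7, y=0) -> (x=7, y=10)
Final: (x=7, y=10)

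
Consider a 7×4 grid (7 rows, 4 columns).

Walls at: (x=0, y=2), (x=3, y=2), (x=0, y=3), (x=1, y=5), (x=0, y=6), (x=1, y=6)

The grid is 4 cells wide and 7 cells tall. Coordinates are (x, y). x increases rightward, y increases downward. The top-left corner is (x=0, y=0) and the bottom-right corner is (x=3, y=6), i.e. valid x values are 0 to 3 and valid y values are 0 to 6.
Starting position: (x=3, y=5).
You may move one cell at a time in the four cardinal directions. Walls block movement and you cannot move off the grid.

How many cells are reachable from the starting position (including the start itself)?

BFS flood-fill from (x=3, y=5):
  Distance 0: (x=3, y=5)
  Distance 1: (x=3, y=4), (x=2, y=5), (x=3, y=6)
  Distance 2: (x=3, y=3), (x=2, y=4), (x=2, y=6)
  Distance 3: (x=2, y=3), (x=1, y=4)
  Distance 4: (x=2, y=2), (x=1, y=3), (x=0, y=4)
  Distance 5: (x=2, y=1), (x=1, y=2), (x=0, y=5)
  Distance 6: (x=2, y=0), (x=1, y=1), (x=3, y=1)
  Distance 7: (x=1, y=0), (x=3, y=0), (x=0, y=1)
  Distance 8: (x=0, y=0)
Total reachable: 22 (grid has 22 open cells total)

Answer: Reachable cells: 22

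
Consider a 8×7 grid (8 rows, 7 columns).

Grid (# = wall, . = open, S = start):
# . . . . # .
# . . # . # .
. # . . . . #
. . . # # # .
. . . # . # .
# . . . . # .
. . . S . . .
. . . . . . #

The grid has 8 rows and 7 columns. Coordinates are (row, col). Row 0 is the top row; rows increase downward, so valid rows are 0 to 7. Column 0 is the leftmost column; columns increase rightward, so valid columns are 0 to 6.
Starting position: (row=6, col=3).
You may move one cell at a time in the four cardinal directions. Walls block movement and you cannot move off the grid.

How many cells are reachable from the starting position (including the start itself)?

BFS flood-fill from (row=6, col=3):
  Distance 0: (row=6, col=3)
  Distance 1: (row=5, col=3), (row=6, col=2), (row=6, col=4), (row=7, col=3)
  Distance 2: (row=5, col=2), (row=5, col=4), (row=6, col=1), (row=6, col=5), (row=7, col=2), (row=7, col=4)
  Distance 3: (row=4, col=2), (row=4, col=4), (row=5, col=1), (row=6, col=0), (row=6, col=6), (row=7, col=1), (row=7, col=5)
  Distance 4: (row=3, col=2), (row=4, col=1), (row=5, col=6), (row=7, col=0)
  Distance 5: (row=2, col=2), (row=3, col=1), (row=4, col=0), (row=4, col=6)
  Distance 6: (row=1, col=2), (row=2, col=3), (row=3, col=0), (row=3, col=6)
  Distance 7: (row=0, col=2), (row=1, col=1), (row=2, col=0), (row=2, col=4)
  Distance 8: (row=0, col=1), (row=0, col=3), (row=1, col=4), (row=2, col=5)
  Distance 9: (row=0, col=4)
Total reachable: 39 (grid has 41 open cells total)

Answer: Reachable cells: 39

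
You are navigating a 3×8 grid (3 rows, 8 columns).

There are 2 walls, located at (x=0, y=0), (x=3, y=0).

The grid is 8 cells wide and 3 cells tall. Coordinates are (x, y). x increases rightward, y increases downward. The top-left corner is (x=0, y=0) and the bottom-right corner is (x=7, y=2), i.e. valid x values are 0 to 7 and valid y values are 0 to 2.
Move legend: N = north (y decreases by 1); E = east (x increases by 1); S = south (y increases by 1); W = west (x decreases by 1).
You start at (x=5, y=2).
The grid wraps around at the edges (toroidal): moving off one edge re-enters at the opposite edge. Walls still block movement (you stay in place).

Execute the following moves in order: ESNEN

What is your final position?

Answer: Final position: (x=7, y=1)

Derivation:
Start: (x=5, y=2)
  E (east): (x=5, y=2) -> (x=6, y=2)
  S (south): (x=6, y=2) -> (x=6, y=0)
  N (north): (x=6, y=0) -> (x=6, y=2)
  E (east): (x=6, y=2) -> (x=7, y=2)
  N (north): (x=7, y=2) -> (x=7, y=1)
Final: (x=7, y=1)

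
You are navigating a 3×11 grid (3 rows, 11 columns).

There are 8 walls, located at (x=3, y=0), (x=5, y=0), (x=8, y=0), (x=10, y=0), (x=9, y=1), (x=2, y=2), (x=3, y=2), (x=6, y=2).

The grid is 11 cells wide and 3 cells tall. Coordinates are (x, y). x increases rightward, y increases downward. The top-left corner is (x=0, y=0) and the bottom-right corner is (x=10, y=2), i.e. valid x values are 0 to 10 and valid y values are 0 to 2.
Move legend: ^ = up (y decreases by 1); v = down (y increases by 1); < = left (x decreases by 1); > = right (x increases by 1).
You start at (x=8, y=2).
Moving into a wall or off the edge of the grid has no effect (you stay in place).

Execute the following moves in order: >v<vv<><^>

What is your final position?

Answer: Final position: (x=8, y=1)

Derivation:
Start: (x=8, y=2)
  > (right): (x=8, y=2) -> (x=9, y=2)
  v (down): blocked, stay at (x=9, y=2)
  < (left): (x=9, y=2) -> (x=8, y=2)
  v (down): blocked, stay at (x=8, y=2)
  v (down): blocked, stay at (x=8, y=2)
  < (left): (x=8, y=2) -> (x=7, y=2)
  > (right): (x=7, y=2) -> (x=8, y=2)
  < (left): (x=8, y=2) -> (x=7, y=2)
  ^ (up): (x=7, y=2) -> (x=7, y=1)
  > (right): (x=7, y=1) -> (x=8, y=1)
Final: (x=8, y=1)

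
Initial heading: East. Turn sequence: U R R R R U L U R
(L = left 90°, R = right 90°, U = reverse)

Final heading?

Start: East
  U (U-turn (180°)) -> West
  R (right (90° clockwise)) -> North
  R (right (90° clockwise)) -> East
  R (right (90° clockwise)) -> South
  R (right (90° clockwise)) -> West
  U (U-turn (180°)) -> East
  L (left (90° counter-clockwise)) -> North
  U (U-turn (180°)) -> South
  R (right (90° clockwise)) -> West
Final: West

Answer: Final heading: West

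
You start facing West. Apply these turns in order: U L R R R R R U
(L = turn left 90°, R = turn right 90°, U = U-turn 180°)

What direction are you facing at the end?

Answer: Final heading: West

Derivation:
Start: West
  U (U-turn (180°)) -> East
  L (left (90° counter-clockwise)) -> North
  R (right (90° clockwise)) -> East
  R (right (90° clockwise)) -> South
  R (right (90° clockwise)) -> West
  R (right (90° clockwise)) -> North
  R (right (90° clockwise)) -> East
  U (U-turn (180°)) -> West
Final: West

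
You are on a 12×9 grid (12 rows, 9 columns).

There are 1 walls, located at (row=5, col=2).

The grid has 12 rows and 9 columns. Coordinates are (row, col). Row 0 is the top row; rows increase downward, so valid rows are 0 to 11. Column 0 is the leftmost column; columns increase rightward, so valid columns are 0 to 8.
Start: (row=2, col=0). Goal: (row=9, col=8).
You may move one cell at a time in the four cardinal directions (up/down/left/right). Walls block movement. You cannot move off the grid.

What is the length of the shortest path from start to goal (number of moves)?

Answer: Shortest path length: 15

Derivation:
BFS from (row=2, col=0) until reaching (row=9, col=8):
  Distance 0: (row=2, col=0)
  Distance 1: (row=1, col=0), (row=2, col=1), (row=3, col=0)
  Distance 2: (row=0, col=0), (row=1, col=1), (row=2, col=2), (row=3, col=1), (row=4, col=0)
  Distance 3: (row=0, col=1), (row=1, col=2), (row=2, col=3), (row=3, col=2), (row=4, col=1), (row=5, col=0)
  Distance 4: (row=0, col=2), (row=1, col=3), (row=2, col=4), (row=3, col=3), (row=4, col=2), (row=5, col=1), (row=6, col=0)
  Distance 5: (row=0, col=3), (row=1, col=4), (row=2, col=5), (row=3, col=4), (row=4, col=3), (row=6, col=1), (row=7, col=0)
  Distance 6: (row=0, col=4), (row=1, col=5), (row=2, col=6), (row=3, col=5), (row=4, col=4), (row=5, col=3), (row=6, col=2), (row=7, col=1), (row=8, col=0)
  Distance 7: (row=0, col=5), (row=1, col=6), (row=2, col=7), (row=3, col=6), (row=4, col=5), (row=5, col=4), (row=6, col=3), (row=7, col=2), (row=8, col=1), (row=9, col=0)
  Distance 8: (row=0, col=6), (row=1, col=7), (row=2, col=8), (row=3, col=7), (row=4, col=6), (row=5, col=5), (row=6, col=4), (row=7, col=3), (row=8, col=2), (row=9, col=1), (row=10, col=0)
  Distance 9: (row=0, col=7), (row=1, col=8), (row=3, col=8), (row=4, col=7), (row=5, col=6), (row=6, col=5), (row=7, col=4), (row=8, col=3), (row=9, col=2), (row=10, col=1), (row=11, col=0)
  Distance 10: (row=0, col=8), (row=4, col=8), (row=5, col=7), (row=6, col=6), (row=7, col=5), (row=8, col=4), (row=9, col=3), (row=10, col=2), (row=11, col=1)
  Distance 11: (row=5, col=8), (row=6, col=7), (row=7, col=6), (row=8, col=5), (row=9, col=4), (row=10, col=3), (row=11, col=2)
  Distance 12: (row=6, col=8), (row=7, col=7), (row=8, col=6), (row=9, col=5), (row=10, col=4), (row=11, col=3)
  Distance 13: (row=7, col=8), (row=8, col=7), (row=9, col=6), (row=10, col=5), (row=11, col=4)
  Distance 14: (row=8, col=8), (row=9, col=7), (row=10, col=6), (row=11, col=5)
  Distance 15: (row=9, col=8), (row=10, col=7), (row=11, col=6)  <- goal reached here
One shortest path (15 moves): (row=2, col=0) -> (row=2, col=1) -> (row=2, col=2) -> (row=2, col=3) -> (row=2, col=4) -> (row=2, col=5) -> (row=2, col=6) -> (row=2, col=7) -> (row=2, col=8) -> (row=3, col=8) -> (row=4, col=8) -> (row=5, col=8) -> (row=6, col=8) -> (row=7, col=8) -> (row=8, col=8) -> (row=9, col=8)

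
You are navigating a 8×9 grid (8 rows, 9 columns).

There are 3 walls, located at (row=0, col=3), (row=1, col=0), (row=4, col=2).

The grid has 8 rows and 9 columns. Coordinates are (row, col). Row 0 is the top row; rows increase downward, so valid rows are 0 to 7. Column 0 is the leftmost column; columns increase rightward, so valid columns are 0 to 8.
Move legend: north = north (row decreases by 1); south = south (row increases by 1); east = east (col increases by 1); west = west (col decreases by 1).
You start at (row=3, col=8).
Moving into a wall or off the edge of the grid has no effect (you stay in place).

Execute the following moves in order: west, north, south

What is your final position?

Start: (row=3, col=8)
  west (west): (row=3, col=8) -> (row=3, col=7)
  north (north): (row=3, col=7) -> (row=2, col=7)
  south (south): (row=2, col=7) -> (row=3, col=7)
Final: (row=3, col=7)

Answer: Final position: (row=3, col=7)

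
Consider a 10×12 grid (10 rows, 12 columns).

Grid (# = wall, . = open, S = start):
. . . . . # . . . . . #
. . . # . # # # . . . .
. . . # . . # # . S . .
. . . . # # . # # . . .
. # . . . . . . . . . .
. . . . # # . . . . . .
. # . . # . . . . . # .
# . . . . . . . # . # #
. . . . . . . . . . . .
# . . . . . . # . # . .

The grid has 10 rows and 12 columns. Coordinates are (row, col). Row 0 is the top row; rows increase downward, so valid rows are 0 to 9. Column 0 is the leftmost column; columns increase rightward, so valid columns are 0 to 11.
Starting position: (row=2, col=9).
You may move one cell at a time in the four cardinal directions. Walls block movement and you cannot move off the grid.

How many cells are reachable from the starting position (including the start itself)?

Answer: Reachable cells: 94

Derivation:
BFS flood-fill from (row=2, col=9):
  Distance 0: (row=2, col=9)
  Distance 1: (row=1, col=9), (row=2, col=8), (row=2, col=10), (row=3, col=9)
  Distance 2: (row=0, col=9), (row=1, col=8), (row=1, col=10), (row=2, col=11), (row=3, col=10), (row=4, col=9)
  Distance 3: (row=0, col=8), (row=0, col=10), (row=1, col=11), (row=3, col=11), (row=4, col=8), (row=4, col=10), (row=5, col=9)
  Distance 4: (row=0, col=7), (row=4, col=7), (row=4, col=11), (row=5, col=8), (row=5, col=10), (row=6, col=9)
  Distance 5: (row=0, col=6), (row=4, col=6), (row=5, col=7), (row=5, col=11), (row=6, col=8), (row=7, col=9)
  Distance 6: (row=3, col=6), (row=4, col=5), (row=5, col=6), (row=6, col=7), (row=6, col=11), (row=8, col=9)
  Distance 7: (row=4, col=4), (row=6, col=6), (row=7, col=7), (row=8, col=8), (row=8, col=10)
  Distance 8: (row=4, col=3), (row=6, col=5), (row=7, col=6), (row=8, col=7), (row=8, col=11), (row=9, col=8), (row=9, col=10)
  Distance 9: (row=3, col=3), (row=4, col=2), (row=5, col=3), (row=7, col=5), (row=8, col=6), (row=9, col=11)
  Distance 10: (row=3, col=2), (row=5, col=2), (row=6, col=3), (row=7, col=4), (row=8, col=5), (row=9, col=6)
  Distance 11: (row=2, col=2), (row=3, col=1), (row=5, col=1), (row=6, col=2), (row=7, col=3), (row=8, col=4), (row=9, col=5)
  Distance 12: (row=1, col=2), (row=2, col=1), (row=3, col=0), (row=5, col=0), (row=7, col=2), (row=8, col=3), (row=9, col=4)
  Distance 13: (row=0, col=2), (row=1, col=1), (row=2, col=0), (row=4, col=0), (row=6, col=0), (row=7, col=1), (row=8, col=2), (row=9, col=3)
  Distance 14: (row=0, col=1), (row=0, col=3), (row=1, col=0), (row=8, col=1), (row=9, col=2)
  Distance 15: (row=0, col=0), (row=0, col=4), (row=8, col=0), (row=9, col=1)
  Distance 16: (row=1, col=4)
  Distance 17: (row=2, col=4)
  Distance 18: (row=2, col=5)
Total reachable: 94 (grid has 94 open cells total)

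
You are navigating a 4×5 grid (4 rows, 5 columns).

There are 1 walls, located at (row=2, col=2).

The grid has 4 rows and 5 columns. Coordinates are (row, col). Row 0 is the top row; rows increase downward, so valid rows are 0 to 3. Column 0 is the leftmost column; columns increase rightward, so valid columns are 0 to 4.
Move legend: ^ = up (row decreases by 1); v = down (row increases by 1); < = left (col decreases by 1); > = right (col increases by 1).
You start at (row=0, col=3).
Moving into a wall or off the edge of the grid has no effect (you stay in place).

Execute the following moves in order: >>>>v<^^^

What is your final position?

Start: (row=0, col=3)
  > (right): (row=0, col=3) -> (row=0, col=4)
  [×3]> (right): blocked, stay at (row=0, col=4)
  v (down): (row=0, col=4) -> (row=1, col=4)
  < (left): (row=1, col=4) -> (row=1, col=3)
  ^ (up): (row=1, col=3) -> (row=0, col=3)
  ^ (up): blocked, stay at (row=0, col=3)
  ^ (up): blocked, stay at (row=0, col=3)
Final: (row=0, col=3)

Answer: Final position: (row=0, col=3)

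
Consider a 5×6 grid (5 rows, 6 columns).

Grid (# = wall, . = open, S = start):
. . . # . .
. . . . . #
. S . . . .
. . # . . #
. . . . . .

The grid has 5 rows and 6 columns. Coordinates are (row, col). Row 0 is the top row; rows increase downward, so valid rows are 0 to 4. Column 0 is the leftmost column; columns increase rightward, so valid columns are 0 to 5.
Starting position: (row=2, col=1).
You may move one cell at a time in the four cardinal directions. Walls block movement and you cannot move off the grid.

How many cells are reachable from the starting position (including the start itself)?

BFS flood-fill from (row=2, col=1):
  Distance 0: (row=2, col=1)
  Distance 1: (row=1, col=1), (row=2, col=0), (row=2, col=2), (row=3, col=1)
  Distance 2: (row=0, col=1), (row=1, col=0), (row=1, col=2), (row=2, col=3), (row=3, col=0), (row=4, col=1)
  Distance 3: (row=0, col=0), (row=0, col=2), (row=1, col=3), (row=2, col=4), (row=3, col=3), (row=4, col=0), (row=4, col=2)
  Distance 4: (row=1, col=4), (row=2, col=5), (row=3, col=4), (row=4, col=3)
  Distance 5: (row=0, col=4), (row=4, col=4)
  Distance 6: (row=0, col=5), (row=4, col=5)
Total reachable: 26 (grid has 26 open cells total)

Answer: Reachable cells: 26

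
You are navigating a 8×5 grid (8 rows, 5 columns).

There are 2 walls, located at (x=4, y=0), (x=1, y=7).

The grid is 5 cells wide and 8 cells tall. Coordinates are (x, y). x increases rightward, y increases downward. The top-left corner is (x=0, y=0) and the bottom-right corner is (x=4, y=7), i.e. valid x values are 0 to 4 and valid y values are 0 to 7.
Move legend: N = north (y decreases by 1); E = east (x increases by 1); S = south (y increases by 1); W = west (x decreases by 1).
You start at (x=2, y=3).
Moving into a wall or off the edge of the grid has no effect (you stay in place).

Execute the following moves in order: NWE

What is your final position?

Start: (x=2, y=3)
  N (north): (x=2, y=3) -> (x=2, y=2)
  W (west): (x=2, y=2) -> (x=1, y=2)
  E (east): (x=1, y=2) -> (x=2, y=2)
Final: (x=2, y=2)

Answer: Final position: (x=2, y=2)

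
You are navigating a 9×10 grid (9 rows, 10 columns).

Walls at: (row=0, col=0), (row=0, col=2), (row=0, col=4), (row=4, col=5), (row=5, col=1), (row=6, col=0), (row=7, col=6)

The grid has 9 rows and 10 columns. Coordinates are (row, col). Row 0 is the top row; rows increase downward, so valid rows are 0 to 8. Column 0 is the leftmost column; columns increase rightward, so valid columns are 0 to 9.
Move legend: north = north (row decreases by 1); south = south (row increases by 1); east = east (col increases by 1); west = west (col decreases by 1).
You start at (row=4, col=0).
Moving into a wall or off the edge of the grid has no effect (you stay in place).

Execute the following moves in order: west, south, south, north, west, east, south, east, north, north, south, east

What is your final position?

Answer: Final position: (row=3, col=3)

Derivation:
Start: (row=4, col=0)
  west (west): blocked, stay at (row=4, col=0)
  south (south): (row=4, col=0) -> (row=5, col=0)
  south (south): blocked, stay at (row=5, col=0)
  north (north): (row=5, col=0) -> (row=4, col=0)
  west (west): blocked, stay at (row=4, col=0)
  east (east): (row=4, col=0) -> (row=4, col=1)
  south (south): blocked, stay at (row=4, col=1)
  east (east): (row=4, col=1) -> (row=4, col=2)
  north (north): (row=4, col=2) -> (row=3, col=2)
  north (north): (row=3, col=2) -> (row=2, col=2)
  south (south): (row=2, col=2) -> (row=3, col=2)
  east (east): (row=3, col=2) -> (row=3, col=3)
Final: (row=3, col=3)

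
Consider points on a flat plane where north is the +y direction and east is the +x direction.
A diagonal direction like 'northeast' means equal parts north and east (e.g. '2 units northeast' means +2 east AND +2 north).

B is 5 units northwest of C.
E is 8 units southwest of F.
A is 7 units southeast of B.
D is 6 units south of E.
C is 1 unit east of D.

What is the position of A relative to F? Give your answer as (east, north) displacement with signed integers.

Answer: A is at (east=-5, north=-16) relative to F.

Derivation:
Place F at the origin (east=0, north=0).
  E is 8 units southwest of F: delta (east=-8, north=-8); E at (east=-8, north=-8).
  D is 6 units south of E: delta (east=+0, north=-6); D at (east=-8, north=-14).
  C is 1 unit east of D: delta (east=+1, north=+0); C at (east=-7, north=-14).
  B is 5 units northwest of C: delta (east=-5, north=+5); B at (east=-12, north=-9).
  A is 7 units southeast of B: delta (east=+7, north=-7); A at (east=-5, north=-16).
Therefore A relative to F: (east=-5, north=-16).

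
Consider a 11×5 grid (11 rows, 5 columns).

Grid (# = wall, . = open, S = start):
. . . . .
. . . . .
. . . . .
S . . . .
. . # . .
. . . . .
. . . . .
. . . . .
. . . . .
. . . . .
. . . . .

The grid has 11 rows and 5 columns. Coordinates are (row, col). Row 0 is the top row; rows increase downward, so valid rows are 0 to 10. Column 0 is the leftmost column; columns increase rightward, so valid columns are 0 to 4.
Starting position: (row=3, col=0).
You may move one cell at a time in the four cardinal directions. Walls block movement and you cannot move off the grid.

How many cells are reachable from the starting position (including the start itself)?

BFS flood-fill from (row=3, col=0):
  Distance 0: (row=3, col=0)
  Distance 1: (row=2, col=0), (row=3, col=1), (row=4, col=0)
  Distance 2: (row=1, col=0), (row=2, col=1), (row=3, col=2), (row=4, col=1), (row=5, col=0)
  Distance 3: (row=0, col=0), (row=1, col=1), (row=2, col=2), (row=3, col=3), (row=5, col=1), (row=6, col=0)
  Distance 4: (row=0, col=1), (row=1, col=2), (row=2, col=3), (row=3, col=4), (row=4, col=3), (row=5, col=2), (row=6, col=1), (row=7, col=0)
  Distance 5: (row=0, col=2), (row=1, col=3), (row=2, col=4), (row=4, col=4), (row=5, col=3), (row=6, col=2), (row=7, col=1), (row=8, col=0)
  Distance 6: (row=0, col=3), (row=1, col=4), (row=5, col=4), (row=6, col=3), (row=7, col=2), (row=8, col=1), (row=9, col=0)
  Distance 7: (row=0, col=4), (row=6, col=4), (row=7, col=3), (row=8, col=2), (row=9, col=1), (row=10, col=0)
  Distance 8: (row=7, col=4), (row=8, col=3), (row=9, col=2), (row=10, col=1)
  Distance 9: (row=8, col=4), (row=9, col=3), (row=10, col=2)
  Distance 10: (row=9, col=4), (row=10, col=3)
  Distance 11: (row=10, col=4)
Total reachable: 54 (grid has 54 open cells total)

Answer: Reachable cells: 54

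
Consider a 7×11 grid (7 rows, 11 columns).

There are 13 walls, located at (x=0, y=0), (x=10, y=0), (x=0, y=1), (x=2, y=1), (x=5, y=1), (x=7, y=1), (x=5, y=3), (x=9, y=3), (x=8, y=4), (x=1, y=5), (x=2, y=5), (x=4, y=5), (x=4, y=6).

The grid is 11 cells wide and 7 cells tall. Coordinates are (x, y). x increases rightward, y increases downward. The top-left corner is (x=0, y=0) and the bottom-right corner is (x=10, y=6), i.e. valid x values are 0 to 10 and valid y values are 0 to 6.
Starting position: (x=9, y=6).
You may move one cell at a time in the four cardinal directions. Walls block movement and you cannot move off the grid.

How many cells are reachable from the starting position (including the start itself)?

BFS flood-fill from (x=9, y=6):
  Distance 0: (x=9, y=6)
  Distance 1: (x=9, y=5), (x=8, y=6), (x=10, y=6)
  Distance 2: (x=9, y=4), (x=8, y=5), (x=10, y=5), (x=7, y=6)
  Distance 3: (x=10, y=4), (x=7, y=5), (x=6, y=6)
  Distance 4: (x=10, y=3), (x=7, y=4), (x=6, y=5), (x=5, y=6)
  Distance 5: (x=10, y=2), (x=7, y=3), (x=6, y=4), (x=5, y=5)
  Distance 6: (x=10, y=1), (x=7, y=2), (x=9, y=2), (x=6, y=3), (x=8, y=3), (x=5, y=4)
  Distance 7: (x=9, y=1), (x=6, y=2), (x=8, y=2), (x=4, y=4)
  Distance 8: (x=9, y=0), (x=6, y=1), (x=8, y=1), (x=5, y=2), (x=4, y=3), (x=3, y=4)
  Distance 9: (x=6, y=0), (x=8, y=0), (x=4, y=2), (x=3, y=3), (x=2, y=4), (x=3, y=5)
  Distance 10: (x=5, y=0), (x=7, y=0), (x=4, y=1), (x=3, y=2), (x=2, y=3), (x=1, y=4), (x=3, y=6)
  Distance 11: (x=4, y=0), (x=3, y=1), (x=2, y=2), (x=1, y=3), (x=0, y=4), (x=2, y=6)
  Distance 12: (x=3, y=0), (x=1, y=2), (x=0, y=3), (x=0, y=5), (x=1, y=6)
  Distance 13: (x=2, y=0), (x=1, y=1), (x=0, y=2), (x=0, y=6)
  Distance 14: (x=1, y=0)
Total reachable: 64 (grid has 64 open cells total)

Answer: Reachable cells: 64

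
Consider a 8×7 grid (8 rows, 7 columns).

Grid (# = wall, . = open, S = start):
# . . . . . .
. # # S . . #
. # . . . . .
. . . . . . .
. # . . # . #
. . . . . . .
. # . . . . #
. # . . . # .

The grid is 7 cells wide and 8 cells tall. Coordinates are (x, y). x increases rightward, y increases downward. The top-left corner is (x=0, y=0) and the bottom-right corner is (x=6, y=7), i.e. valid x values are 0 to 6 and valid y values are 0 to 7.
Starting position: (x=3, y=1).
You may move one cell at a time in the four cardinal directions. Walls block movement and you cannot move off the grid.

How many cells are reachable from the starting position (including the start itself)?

Answer: Reachable cells: 43

Derivation:
BFS flood-fill from (x=3, y=1):
  Distance 0: (x=3, y=1)
  Distance 1: (x=3, y=0), (x=4, y=1), (x=3, y=2)
  Distance 2: (x=2, y=0), (x=4, y=0), (x=5, y=1), (x=2, y=2), (x=4, y=2), (x=3, y=3)
  Distance 3: (x=1, y=0), (x=5, y=0), (x=5, y=2), (x=2, y=3), (x=4, y=3), (x=3, y=4)
  Distance 4: (x=6, y=0), (x=6, y=2), (x=1, y=3), (x=5, y=3), (x=2, y=4), (x=3, y=5)
  Distance 5: (x=0, y=3), (x=6, y=3), (x=5, y=4), (x=2, y=5), (x=4, y=5), (x=3, y=6)
  Distance 6: (x=0, y=2), (x=0, y=4), (x=1, y=5), (x=5, y=5), (x=2, y=6), (x=4, y=6), (x=3, y=7)
  Distance 7: (x=0, y=1), (x=0, y=5), (x=6, y=5), (x=5, y=6), (x=2, y=7), (x=4, y=7)
  Distance 8: (x=0, y=6)
  Distance 9: (x=0, y=7)
Total reachable: 43 (grid has 44 open cells total)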